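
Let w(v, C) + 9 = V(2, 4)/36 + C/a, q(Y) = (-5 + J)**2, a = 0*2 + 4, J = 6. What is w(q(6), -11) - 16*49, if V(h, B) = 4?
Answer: -28643/36 ≈ -795.64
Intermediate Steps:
a = 4 (a = 0 + 4 = 4)
q(Y) = 1 (q(Y) = (-5 + 6)**2 = 1**2 = 1)
w(v, C) = -80/9 + C/4 (w(v, C) = -9 + (4/36 + C/4) = -9 + (4*(1/36) + C*(1/4)) = -9 + (1/9 + C/4) = -80/9 + C/4)
w(q(6), -11) - 16*49 = (-80/9 + (1/4)*(-11)) - 16*49 = (-80/9 - 11/4) - 1*784 = -419/36 - 784 = -28643/36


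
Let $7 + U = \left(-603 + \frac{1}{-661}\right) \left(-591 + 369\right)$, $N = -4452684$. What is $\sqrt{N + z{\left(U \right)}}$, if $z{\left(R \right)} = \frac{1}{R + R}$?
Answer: $\frac{i \sqrt{139438312148691323296814}}{176962042} \approx 2110.1 i$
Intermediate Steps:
$U = \frac{88481021}{661}$ ($U = -7 + \left(-603 + \frac{1}{-661}\right) \left(-591 + 369\right) = -7 + \left(-603 - \frac{1}{661}\right) \left(-222\right) = -7 - - \frac{88485648}{661} = -7 + \frac{88485648}{661} = \frac{88481021}{661} \approx 1.3386 \cdot 10^{5}$)
$z{\left(R \right)} = \frac{1}{2 R}$
$\sqrt{N + z{\left(U \right)}} = \sqrt{-4452684 + \frac{1}{2 \cdot \frac{88481021}{661}}} = \sqrt{-4452684 + \frac{1}{2} \cdot \frac{661}{88481021}} = \sqrt{-4452684 + \frac{661}{176962042}} = \sqrt{- \frac{787956053020067}{176962042}} = \frac{i \sqrt{139438312148691323296814}}{176962042}$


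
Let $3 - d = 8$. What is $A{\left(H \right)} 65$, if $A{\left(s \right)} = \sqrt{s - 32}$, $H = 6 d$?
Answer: $65 i \sqrt{62} \approx 511.81 i$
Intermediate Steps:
$d = -5$ ($d = 3 - 8 = -5$)
$H = -30$ ($H = 6 \left(-5\right) = -30$)
$A{\left(s \right)} = \sqrt{-32 + s}$
$A{\left(H \right)} 65 = \sqrt{-32 - 30} \cdot 65 = \sqrt{-62} \cdot 65 = i \sqrt{62} \cdot 65 = 65 i \sqrt{62}$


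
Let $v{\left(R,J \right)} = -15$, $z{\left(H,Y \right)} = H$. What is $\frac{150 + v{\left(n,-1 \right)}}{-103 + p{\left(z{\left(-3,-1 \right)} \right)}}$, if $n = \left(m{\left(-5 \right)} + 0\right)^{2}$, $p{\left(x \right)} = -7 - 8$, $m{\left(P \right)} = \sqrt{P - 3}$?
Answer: $- \frac{135}{118} \approx -1.1441$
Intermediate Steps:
$m{\left(P \right)} = \sqrt{-3 + P}$
$p{\left(x \right)} = -15$
$n = -8$ ($n = \left(\sqrt{-3 - 5} + 0\right)^{2} = \left(\sqrt{-8} + 0\right)^{2} = \left(2 i \sqrt{2} + 0\right)^{2} = \left(2 i \sqrt{2}\right)^{2} = -8$)
$\frac{150 + v{\left(n,-1 \right)}}{-103 + p{\left(z{\left(-3,-1 \right)} \right)}} = \frac{150 - 15}{-103 - 15} = \frac{135}{-118} = 135 \left(- \frac{1}{118}\right) = - \frac{135}{118}$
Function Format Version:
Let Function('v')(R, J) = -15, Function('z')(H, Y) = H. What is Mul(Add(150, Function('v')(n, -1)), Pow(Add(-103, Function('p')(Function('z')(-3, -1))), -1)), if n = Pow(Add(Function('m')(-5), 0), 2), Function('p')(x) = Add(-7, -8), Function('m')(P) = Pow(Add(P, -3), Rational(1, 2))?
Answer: Rational(-135, 118) ≈ -1.1441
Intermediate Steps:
Function('m')(P) = Pow(Add(-3, P), Rational(1, 2))
Function('p')(x) = -15
n = -8 (n = Pow(Add(Pow(Add(-3, -5), Rational(1, 2)), 0), 2) = Pow(Add(Pow(-8, Rational(1, 2)), 0), 2) = Pow(Add(Mul(2, I, Pow(2, Rational(1, 2))), 0), 2) = Pow(Mul(2, I, Pow(2, Rational(1, 2))), 2) = -8)
Mul(Add(150, Function('v')(n, -1)), Pow(Add(-103, Function('p')(Function('z')(-3, -1))), -1)) = Mul(Add(150, -15), Pow(Add(-103, -15), -1)) = Mul(135, Pow(-118, -1)) = Mul(135, Rational(-1, 118)) = Rational(-135, 118)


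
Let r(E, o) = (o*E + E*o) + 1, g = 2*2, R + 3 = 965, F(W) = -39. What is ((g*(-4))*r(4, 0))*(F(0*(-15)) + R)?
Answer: -14768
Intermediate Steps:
R = 962 (R = -3 + 965 = 962)
g = 4
r(E, o) = 1 + 2*E*o (r(E, o) = (E*o + E*o) + 1 = 2*E*o + 1 = 1 + 2*E*o)
((g*(-4))*r(4, 0))*(F(0*(-15)) + R) = ((4*(-4))*(1 + 2*4*0))*(-39 + 962) = -16*(1 + 0)*923 = -16*1*923 = -16*923 = -14768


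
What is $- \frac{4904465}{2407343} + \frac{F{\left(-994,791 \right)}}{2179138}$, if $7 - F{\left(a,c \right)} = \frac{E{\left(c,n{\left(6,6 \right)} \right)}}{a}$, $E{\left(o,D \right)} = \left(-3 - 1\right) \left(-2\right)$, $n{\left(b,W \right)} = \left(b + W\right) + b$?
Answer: $- \frac{5311682122655821}{2607228507335998} \approx -2.0373$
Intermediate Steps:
$n{\left(b,W \right)} = W + 2 b$ ($n{\left(b,W \right)} = \left(W + b\right) + b = W + 2 b$)
$E{\left(o,D \right)} = 8$ ($E{\left(o,D \right)} = \left(-4\right) \left(-2\right) = 8$)
$F{\left(a,c \right)} = 7 - \frac{8}{a}$
$- \frac{4904465}{2407343} + \frac{F{\left(-994,791 \right)}}{2179138} = - \frac{4904465}{2407343} + \frac{7 - \frac{8}{-994}}{2179138} = \left(-4904465\right) \frac{1}{2407343} + \left(7 - - \frac{4}{497}\right) \frac{1}{2179138} = - \frac{4904465}{2407343} + \left(7 + \frac{4}{497}\right) \frac{1}{2179138} = - \frac{4904465}{2407343} + \frac{3483}{497} \cdot \frac{1}{2179138} = - \frac{4904465}{2407343} + \frac{3483}{1083031586} = - \frac{5311682122655821}{2607228507335998}$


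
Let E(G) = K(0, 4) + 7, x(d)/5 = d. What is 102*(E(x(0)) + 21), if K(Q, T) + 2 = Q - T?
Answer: 2244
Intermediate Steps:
K(Q, T) = -2 + Q - T (K(Q, T) = -2 + (Q - T) = -2 + Q - T)
x(d) = 5*d
E(G) = 1 (E(G) = (-2 + 0 - 1*4) + 7 = (-2 + 0 - 4) + 7 = -6 + 7 = 1)
102*(E(x(0)) + 21) = 102*(1 + 21) = 102*22 = 2244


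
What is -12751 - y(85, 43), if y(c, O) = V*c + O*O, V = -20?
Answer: -12900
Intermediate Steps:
y(c, O) = O² - 20*c (y(c, O) = -20*c + O*O = -20*c + O² = O² - 20*c)
-12751 - y(85, 43) = -12751 - (43² - 20*85) = -12751 - (1849 - 1700) = -12751 - 1*149 = -12751 - 149 = -12900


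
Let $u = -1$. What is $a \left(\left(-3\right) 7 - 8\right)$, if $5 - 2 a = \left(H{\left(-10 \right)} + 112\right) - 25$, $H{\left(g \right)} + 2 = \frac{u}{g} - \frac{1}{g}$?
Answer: $\frac{11629}{10} \approx 1162.9$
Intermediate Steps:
$H{\left(g \right)} = -2 - \frac{2}{g}$
$a = - \frac{401}{10}$ ($a = \frac{5}{2} - \frac{\left(\left(-2 - \frac{2}{-10}\right) + 112\right) - 25}{2} = \frac{5}{2} - \frac{\left(\left(-2 - - \frac{1}{5}\right) + 112\right) - 25}{2} = \frac{5}{2} - \frac{\left(\left(-2 + \frac{1}{5}\right) + 112\right) - 25}{2} = \frac{5}{2} - \frac{\left(- \frac{9}{5} + 112\right) - 25}{2} = \frac{5}{2} - \frac{\frac{551}{5} - 25}{2} = \frac{5}{2} - \frac{213}{5} = - \frac{401}{10} \approx -40.1$)
$a \left(\left(-3\right) 7 - 8\right) = - \frac{401 \left(\left(-3\right) 7 - 8\right)}{10} = - \frac{401 \left(-21 - 8\right)}{10} = \left(- \frac{401}{10}\right) \left(-29\right) = \frac{11629}{10}$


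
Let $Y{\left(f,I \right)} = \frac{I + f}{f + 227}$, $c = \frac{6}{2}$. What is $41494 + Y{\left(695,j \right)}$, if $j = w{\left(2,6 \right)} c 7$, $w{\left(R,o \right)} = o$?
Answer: $\frac{38258289}{922} \approx 41495.0$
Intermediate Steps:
$c = 3$ ($c = 6 \cdot \frac{1}{2} = 3$)
$j = 126$ ($j = 6 \cdot 3 \cdot 7 = 18 \cdot 7 = 126$)
$Y{\left(f,I \right)} = \frac{I + f}{227 + f}$
$41494 + Y{\left(695,j \right)} = 41494 + \frac{126 + 695}{227 + 695} = 41494 + \frac{1}{922} \cdot 821 = 41494 + \frac{821}{922} = \frac{38258289}{922}$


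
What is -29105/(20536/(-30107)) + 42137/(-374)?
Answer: 9613455837/225896 ≈ 42557.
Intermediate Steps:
-29105/(20536/(-30107)) + 42137/(-374) = -29105/(20536*(-1/30107)) + 42137*(-1/374) = -29105/(-1208/1771) - 42137/374 = -29105*(-1771/1208) - 42137/374 = 51544955/1208 - 42137/374 = 9613455837/225896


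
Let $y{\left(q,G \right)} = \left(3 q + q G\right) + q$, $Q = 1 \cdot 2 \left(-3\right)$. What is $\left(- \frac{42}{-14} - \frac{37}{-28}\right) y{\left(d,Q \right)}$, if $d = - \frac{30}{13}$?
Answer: $\frac{1815}{91} \approx 19.945$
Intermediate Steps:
$d = - \frac{30}{13}$ ($d = \left(-30\right) \frac{1}{13} = - \frac{30}{13} \approx -2.3077$)
$Q = -6$ ($Q = 2 \left(-3\right) = -6$)
$y{\left(q,G \right)} = 4 q + G q$ ($y{\left(q,G \right)} = \left(3 q + G q\right) + q = 4 q + G q$)
$\left(- \frac{42}{-14} - \frac{37}{-28}\right) y{\left(d,Q \right)} = \left(- \frac{42}{-14} - \frac{37}{-28}\right) \left(- \frac{30 \left(4 - 6\right)}{13}\right) = \left(\left(-42\right) \left(- \frac{1}{14}\right) - - \frac{37}{28}\right) \left(\left(- \frac{30}{13}\right) \left(-2\right)\right) = \left(3 + \frac{37}{28}\right) \frac{60}{13} = \frac{121}{28} \cdot \frac{60}{13} = \frac{1815}{91}$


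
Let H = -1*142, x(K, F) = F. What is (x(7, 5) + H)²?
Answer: 18769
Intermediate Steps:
H = -142
(x(7, 5) + H)² = (5 - 142)² = (-137)² = 18769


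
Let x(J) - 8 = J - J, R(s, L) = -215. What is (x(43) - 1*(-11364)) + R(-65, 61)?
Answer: 11157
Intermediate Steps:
x(J) = 8 (x(J) = 8 + (J - J) = 8 + 0 = 8)
(x(43) - 1*(-11364)) + R(-65, 61) = (8 - 1*(-11364)) - 215 = (8 + 11364) - 215 = 11372 - 215 = 11157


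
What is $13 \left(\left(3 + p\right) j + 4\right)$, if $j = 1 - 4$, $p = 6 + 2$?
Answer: $-377$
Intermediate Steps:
$p = 8$
$j = -3$ ($j = 1 - 4 = -3$)
$13 \left(\left(3 + p\right) j + 4\right) = 13 \left(\left(3 + 8\right) \left(-3\right) + 4\right) = 13 \left(11 \left(-3\right) + 4\right) = 13 \left(-33 + 4\right) = 13 \left(-29\right) = -377$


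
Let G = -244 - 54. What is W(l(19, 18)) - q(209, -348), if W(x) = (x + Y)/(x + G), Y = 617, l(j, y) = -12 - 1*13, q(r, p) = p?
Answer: 111812/323 ≈ 346.17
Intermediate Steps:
l(j, y) = -25 (l(j, y) = -12 - 13 = -25)
G = -298
W(x) = (617 + x)/(-298 + x) (W(x) = (x + 617)/(x - 298) = (617 + x)/(-298 + x))
W(l(19, 18)) - q(209, -348) = (617 - 25)/(-298 - 25) - 1*(-348) = 592/(-323) + 348 = -1/323*592 + 348 = -592/323 + 348 = 111812/323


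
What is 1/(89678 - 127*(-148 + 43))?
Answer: 1/103013 ≈ 9.7075e-6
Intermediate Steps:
1/(89678 - 127*(-148 + 43)) = 1/(89678 - 127*(-105)) = 1/(89678 + 13335) = 1/103013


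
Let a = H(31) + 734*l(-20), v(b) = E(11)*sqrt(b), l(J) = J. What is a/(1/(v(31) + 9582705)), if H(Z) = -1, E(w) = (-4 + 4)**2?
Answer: -140683692105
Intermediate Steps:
E(w) = 0 (E(w) = 0**2 = 0)
v(b) = 0 (v(b) = 0*sqrt(b) = 0)
a = -14681 (a = -1 + 734*(-20) = -1 - 14680 = -14681)
a/(1/(v(31) + 9582705)) = -14681/(1/(0 + 9582705)) = -14681/(1/9582705) = -14681/1/9582705 = -14681*9582705 = -140683692105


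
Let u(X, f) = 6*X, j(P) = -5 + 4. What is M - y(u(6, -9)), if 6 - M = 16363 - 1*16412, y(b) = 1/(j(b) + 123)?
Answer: 6709/122 ≈ 54.992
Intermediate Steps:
j(P) = -1
y(b) = 1/122 (y(b) = 1/(-1 + 123) = 1/122)
M = 55 (M = 6 - (16363 - 1*16412) = 6 - (16363 - 16412) = 6 - 1*(-49) = 6 + 49 = 55)
M - y(u(6, -9)) = 55 - 1*1/122 = 55 - 1/122 = 6709/122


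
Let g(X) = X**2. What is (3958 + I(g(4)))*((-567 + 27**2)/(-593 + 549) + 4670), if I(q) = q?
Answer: 203983433/11 ≈ 1.8544e+7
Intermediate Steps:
(3958 + I(g(4)))*((-567 + 27**2)/(-593 + 549) + 4670) = (3958 + 4**2)*((-567 + 27**2)/(-593 + 549) + 4670) = (3958 + 16)*((-567 + 729)/(-44) + 4670) = 3974*(162*(-1/44) + 4670) = 3974*(-81/22 + 4670) = 3974*(102659/22) = 203983433/11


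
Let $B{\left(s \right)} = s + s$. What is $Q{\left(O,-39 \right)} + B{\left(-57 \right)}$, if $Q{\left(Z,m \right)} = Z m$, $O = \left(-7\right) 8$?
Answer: $2070$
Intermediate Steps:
$O = -56$
$B{\left(s \right)} = 2 s$
$Q{\left(O,-39 \right)} + B{\left(-57 \right)} = \left(-56\right) \left(-39\right) + 2 \left(-57\right) = 2184 - 114 = 2070$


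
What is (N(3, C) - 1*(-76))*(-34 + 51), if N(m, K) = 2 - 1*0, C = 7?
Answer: 1326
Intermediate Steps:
N(m, K) = 2 (N(m, K) = 2 + 0 = 2)
(N(3, C) - 1*(-76))*(-34 + 51) = (2 - 1*(-76))*(-34 + 51) = (2 + 76)*17 = 78*17 = 1326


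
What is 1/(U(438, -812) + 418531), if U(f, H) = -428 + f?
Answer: 1/418541 ≈ 2.3893e-6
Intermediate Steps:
1/(U(438, -812) + 418531) = 1/((-428 + 438) + 418531) = 1/(10 + 418531) = 1/418541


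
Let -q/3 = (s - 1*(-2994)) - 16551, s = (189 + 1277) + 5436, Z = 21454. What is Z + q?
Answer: 41419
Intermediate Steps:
s = 6902 (s = 1466 + 5436 = 6902)
q = 19965 (q = -3*((6902 - 1*(-2994)) - 16551) = -3*((6902 + 2994) - 16551) = -3*(9896 - 16551) = -3*(-6655) = 19965)
Z + q = 21454 + 19965 = 41419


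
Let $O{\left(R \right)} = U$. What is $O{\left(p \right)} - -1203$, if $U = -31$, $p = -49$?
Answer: $1172$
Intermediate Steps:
$O{\left(R \right)} = -31$
$O{\left(p \right)} - -1203 = -31 - -1203 = -31 + 1203 = 1172$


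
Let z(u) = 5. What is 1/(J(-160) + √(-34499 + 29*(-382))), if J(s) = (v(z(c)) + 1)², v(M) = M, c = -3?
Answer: 36/46873 - I*√45577/46873 ≈ 0.00076803 - 0.0045546*I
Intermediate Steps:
J(s) = 36 (J(s) = (5 + 1)² = 6² = 36)
1/(J(-160) + √(-34499 + 29*(-382))) = 1/(36 + √(-34499 + 29*(-382))) = 1/(36 + √(-34499 - 11078)) = 1/(36 + √(-45577)) = 1/(36 + I*√45577)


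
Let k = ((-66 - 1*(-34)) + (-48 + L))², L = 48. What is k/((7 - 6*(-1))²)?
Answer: 1024/169 ≈ 6.0592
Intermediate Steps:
k = 1024 (k = ((-66 - 1*(-34)) + (-48 + 48))² = ((-66 + 34) + 0)² = (-32 + 0)² = (-32)² = 1024)
k/((7 - 6*(-1))²) = 1024/((7 - 6*(-1))²) = 1024/((7 + 6)²) = 1024/(13²) = 1024/169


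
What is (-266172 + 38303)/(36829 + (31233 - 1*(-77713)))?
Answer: -227869/145775 ≈ -1.5632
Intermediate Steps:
(-266172 + 38303)/(36829 + (31233 - 1*(-77713))) = -227869/(36829 + (31233 + 77713)) = -227869/(36829 + 108946) = -227869/145775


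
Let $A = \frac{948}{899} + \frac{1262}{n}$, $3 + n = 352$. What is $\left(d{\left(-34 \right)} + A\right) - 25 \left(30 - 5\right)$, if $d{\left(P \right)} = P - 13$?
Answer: $- \frac{209375282}{313751} \approx -667.33$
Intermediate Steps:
$n = 349$ ($n = -3 + 352 = 349$)
$d{\left(P \right)} = -13 + P$
$A = \frac{1465390}{313751}$ ($A = \frac{948}{899} + \frac{1262}{349} = \frac{1465390}{313751} \approx 4.6705$)
$\left(d{\left(-34 \right)} + A\right) - 25 \left(30 - 5\right) = \left(\left(-13 - 34\right) + \frac{1465390}{313751}\right) - 25 \left(30 - 5\right) = \left(-47 + \frac{1465390}{313751}\right) - 625 = - \frac{13280907}{313751} - 625 = - \frac{209375282}{313751}$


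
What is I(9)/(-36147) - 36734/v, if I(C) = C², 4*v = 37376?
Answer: -221430127/56292928 ≈ -3.9335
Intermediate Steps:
v = 9344 (v = (¼)*37376 = 9344)
I(9)/(-36147) - 36734/v = 9²/(-36147) - 36734/9344 = 81*(-1/36147) - 36734*1/9344 = -27/12049 - 18367/4672 = -221430127/56292928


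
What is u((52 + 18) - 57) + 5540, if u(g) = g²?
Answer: 5709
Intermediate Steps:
u((52 + 18) - 57) + 5540 = ((52 + 18) - 57)² + 5540 = (70 - 57)² + 5540 = 13² + 5540 = 169 + 5540 = 5709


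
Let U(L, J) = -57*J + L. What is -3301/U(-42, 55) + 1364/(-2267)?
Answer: 3149939/7202259 ≈ 0.43735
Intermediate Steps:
U(L, J) = L - 57*J
-3301/U(-42, 55) + 1364/(-2267) = -3301/(-42 - 57*55) + 1364/(-2267) = -3301/(-42 - 3135) + 1364*(-1/2267) = -3301/(-3177) - 1364/2267 = -3301*(-1/3177) - 1364/2267 = 3301/3177 - 1364/2267 = 3149939/7202259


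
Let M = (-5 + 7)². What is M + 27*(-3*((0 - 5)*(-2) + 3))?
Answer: -1049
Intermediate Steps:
M = 4 (M = 2² = 4)
M + 27*(-3*((0 - 5)*(-2) + 3)) = 4 + 27*(-3*((0 - 5)*(-2) + 3)) = 4 + 27*(-3*(-5*(-2) + 3)) = 4 + 27*(-3*(10 + 3)) = 4 + 27*(-3*13) = 4 + 27*(-39) = 4 - 1053 = -1049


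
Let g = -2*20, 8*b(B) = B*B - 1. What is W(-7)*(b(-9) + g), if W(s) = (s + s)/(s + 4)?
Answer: -140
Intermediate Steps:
W(s) = 2*s/(4 + s) (W(s) = (2*s)/(4 + s) = 2*s/(4 + s))
b(B) = -⅛ + B²/8 (b(B) = (B*B - 1)/8 = (B² - 1)/8 = (-1 + B²)/8 = -⅛ + B²/8)
g = -40
W(-7)*(b(-9) + g) = (2*(-7)/(4 - 7))*((-⅛ + (⅛)*(-9)²) - 40) = (2*(-7)/(-3))*((-⅛ + (⅛)*81) - 40) = (2*(-7)*(-⅓))*((-⅛ + 81/8) - 40) = 14*(10 - 40)/3 = (14/3)*(-30) = -140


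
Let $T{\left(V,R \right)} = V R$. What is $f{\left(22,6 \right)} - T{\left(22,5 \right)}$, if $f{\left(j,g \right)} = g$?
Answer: $-104$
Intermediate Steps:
$T{\left(V,R \right)} = R V$
$f{\left(22,6 \right)} - T{\left(22,5 \right)} = 6 - 5 \cdot 22 = 6 - 110 = -104$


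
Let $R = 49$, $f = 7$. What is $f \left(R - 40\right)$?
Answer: $63$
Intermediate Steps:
$f \left(R - 40\right) = 7 \left(49 - 40\right) = 7 \cdot 9 = 63$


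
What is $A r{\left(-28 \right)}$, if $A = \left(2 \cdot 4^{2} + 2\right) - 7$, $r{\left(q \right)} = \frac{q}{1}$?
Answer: $-756$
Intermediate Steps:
$r{\left(q \right)} = q$ ($r{\left(q \right)} = q 1 = q$)
$A = 27$ ($A = \left(2 \cdot 16 + 2\right) - 7 = \left(32 + 2\right) - 7 = 34 - 7 = 27$)
$A r{\left(-28 \right)} = 27 \left(-28\right) = -756$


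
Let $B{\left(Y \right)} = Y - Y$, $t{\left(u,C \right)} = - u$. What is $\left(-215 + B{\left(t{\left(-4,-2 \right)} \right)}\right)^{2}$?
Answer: $46225$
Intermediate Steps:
$B{\left(Y \right)} = 0$
$\left(-215 + B{\left(t{\left(-4,-2 \right)} \right)}\right)^{2} = \left(-215 + 0\right)^{2} = \left(-215\right)^{2} = 46225$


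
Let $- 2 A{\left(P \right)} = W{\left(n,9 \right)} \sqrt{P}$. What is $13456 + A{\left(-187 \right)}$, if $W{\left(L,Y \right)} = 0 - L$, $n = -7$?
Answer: $13456 - \frac{7 i \sqrt{187}}{2} \approx 13456.0 - 47.862 i$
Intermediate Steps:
$W{\left(L,Y \right)} = - L$
$A{\left(P \right)} = - \frac{7 \sqrt{P}}{2}$ ($A{\left(P \right)} = - \frac{\left(-1\right) \left(-7\right) \sqrt{P}}{2} = - \frac{7 \sqrt{P}}{2}$)
$13456 + A{\left(-187 \right)} = 13456 - \frac{7 \sqrt{-187}}{2} = 13456 - \frac{7 i \sqrt{187}}{2}$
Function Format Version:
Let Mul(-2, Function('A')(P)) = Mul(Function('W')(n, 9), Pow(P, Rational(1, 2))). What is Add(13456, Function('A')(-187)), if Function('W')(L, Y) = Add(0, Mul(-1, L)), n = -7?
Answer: Add(13456, Mul(Rational(-7, 2), I, Pow(187, Rational(1, 2)))) ≈ Add(13456., Mul(-47.862, I))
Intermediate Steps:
Function('W')(L, Y) = Mul(-1, L)
Function('A')(P) = Mul(Rational(-7, 2), Pow(P, Rational(1, 2))) (Function('A')(P) = Mul(Rational(-1, 2), Mul(Mul(-1, -7), Pow(P, Rational(1, 2)))) = Mul(Rational(-1, 2), Mul(7, Pow(P, Rational(1, 2)))) = Mul(Rational(-7, 2), Pow(P, Rational(1, 2))))
Add(13456, Function('A')(-187)) = Add(13456, Mul(Rational(-7, 2), Pow(-187, Rational(1, 2)))) = Add(13456, Mul(Rational(-7, 2), Mul(I, Pow(187, Rational(1, 2))))) = Add(13456, Mul(Rational(-7, 2), I, Pow(187, Rational(1, 2))))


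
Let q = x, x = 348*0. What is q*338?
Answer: 0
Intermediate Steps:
x = 0
q = 0
q*338 = 0*338 = 0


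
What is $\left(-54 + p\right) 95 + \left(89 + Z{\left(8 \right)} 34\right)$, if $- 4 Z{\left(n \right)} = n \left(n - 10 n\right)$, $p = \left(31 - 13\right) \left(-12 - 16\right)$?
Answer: $-48025$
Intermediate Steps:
$p = -504$ ($p = 18 \left(-28\right) = -504$)
$Z{\left(n \right)} = \frac{9 n^{2}}{4}$ ($Z{\left(n \right)} = - \frac{n \left(n - 10 n\right)}{4} = - \frac{n \left(- 9 n\right)}{4} = - \frac{\left(-9\right) n^{2}}{4} = \frac{9 n^{2}}{4}$)
$\left(-54 + p\right) 95 + \left(89 + Z{\left(8 \right)} 34\right) = \left(-54 - 504\right) 95 + \left(89 + \frac{9 \cdot 8^{2}}{4} \cdot 34\right) = \left(-558\right) 95 + \left(89 + \frac{9}{4} \cdot 64 \cdot 34\right) = -53010 + \left(89 + 144 \cdot 34\right) = -53010 + \left(89 + 4896\right) = -53010 + 4985 = -48025$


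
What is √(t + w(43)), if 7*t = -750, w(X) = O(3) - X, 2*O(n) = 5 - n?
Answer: 6*I*√203/7 ≈ 12.212*I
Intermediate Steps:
O(n) = 5/2 - n/2 (O(n) = (5 - n)/2 = 5/2 - n/2)
w(X) = 1 - X (w(X) = (5/2 - ½*3) - X = (5/2 - 3/2) - X = 1 - X)
t = -750/7 (t = (⅐)*(-750) = -750/7 ≈ -107.14)
√(t + w(43)) = √(-750/7 + (1 - 1*43)) = √(-750/7 + (1 - 43)) = √(-750/7 - 42) = √(-1044/7) = 6*I*√203/7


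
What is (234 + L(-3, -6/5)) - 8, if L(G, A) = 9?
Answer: 235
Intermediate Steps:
(234 + L(-3, -6/5)) - 8 = (234 + 9) - 8 = 243 - 8 = 235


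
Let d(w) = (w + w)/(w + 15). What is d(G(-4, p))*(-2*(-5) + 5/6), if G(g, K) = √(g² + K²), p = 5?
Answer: -2665/552 + 325*√41/184 ≈ 6.4820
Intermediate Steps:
G(g, K) = √(K² + g²)
d(w) = 2*w/(15 + w) (d(w) = (2*w)/(15 + w) = 2*w/(15 + w))
d(G(-4, p))*(-2*(-5) + 5/6) = (2*√(5² + (-4)²)/(15 + √(5² + (-4)²)))*(-2*(-5) + 5/6) = (2*√(25 + 16)/(15 + √(25 + 16)))*(10 + 5*(⅙)) = (2*√41/(15 + √41))*(10 + ⅚) = (2*√41/(15 + √41))*(65/6) = 65*√41/(3*(15 + √41))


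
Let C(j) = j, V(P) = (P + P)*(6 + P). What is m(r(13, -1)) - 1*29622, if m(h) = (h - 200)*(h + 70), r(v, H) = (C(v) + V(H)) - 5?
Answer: -43358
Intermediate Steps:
V(P) = 2*P*(6 + P) (V(P) = (2*P)*(6 + P) = 2*P*(6 + P))
r(v, H) = -5 + v + 2*H*(6 + H) (r(v, H) = (v + 2*H*(6 + H)) - 5 = -5 + v + 2*H*(6 + H))
m(h) = (-200 + h)*(70 + h)
m(r(13, -1)) - 1*29622 = (-14000 + (-5 + 13 + 2*(-1)*(6 - 1))² - 130*(-5 + 13 + 2*(-1)*(6 - 1))) - 1*29622 = (-14000 + (-5 + 13 + 2*(-1)*5)² - 130*(-5 + 13 + 2*(-1)*5)) - 29622 = (-14000 + (-5 + 13 - 10)² - 130*(-5 + 13 - 10)) - 29622 = (-14000 + (-2)² - 130*(-2)) - 29622 = (-14000 + 4 + 260) - 29622 = -13736 - 29622 = -43358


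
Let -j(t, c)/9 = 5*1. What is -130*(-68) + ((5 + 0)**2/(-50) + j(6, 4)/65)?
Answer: 229809/26 ≈ 8838.8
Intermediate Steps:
j(t, c) = -45
-130*(-68) + ((5 + 0)**2/(-50) + j(6, 4)/65) = -130*(-68) + ((5 + 0)**2/(-50) - 45/65) = 8840 + (5**2*(-1/50) - 45*1/65) = 8840 + (25*(-1/50) - 9/13) = 8840 + (-1/2 - 9/13) = 8840 - 31/26 = 229809/26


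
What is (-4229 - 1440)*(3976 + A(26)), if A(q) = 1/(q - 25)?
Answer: -22545613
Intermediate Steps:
A(q) = 1/(-25 + q)
(-4229 - 1440)*(3976 + A(26)) = (-4229 - 1440)*(3976 + 1/(-25 + 26)) = -5669*(3976 + 1/1) = -5669*(3976 + 1) = -5669*3977 = -22545613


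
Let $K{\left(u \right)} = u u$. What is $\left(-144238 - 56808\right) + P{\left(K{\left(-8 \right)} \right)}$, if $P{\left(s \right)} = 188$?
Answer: $-200858$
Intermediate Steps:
$K{\left(u \right)} = u^{2}$
$\left(-144238 - 56808\right) + P{\left(K{\left(-8 \right)} \right)} = \left(-144238 - 56808\right) + 188 = -201046 + 188 = -200858$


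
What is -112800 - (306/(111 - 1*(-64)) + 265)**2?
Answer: -5633615761/30625 ≈ -1.8395e+5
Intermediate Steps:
-112800 - (306/(111 - 1*(-64)) + 265)**2 = -112800 - (306/(111 + 64) + 265)**2 = -112800 - (306/175 + 265)**2 = -112800 - (46681/175)**2 = -112800 - 1*2179115761/30625 = -112800 - 2179115761/30625 = -5633615761/30625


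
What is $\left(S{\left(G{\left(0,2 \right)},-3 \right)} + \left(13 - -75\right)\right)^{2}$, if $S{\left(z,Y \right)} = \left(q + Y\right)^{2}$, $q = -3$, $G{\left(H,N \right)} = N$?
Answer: $15376$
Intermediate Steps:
$S{\left(z,Y \right)} = \left(-3 + Y\right)^{2}$
$\left(S{\left(G{\left(0,2 \right)},-3 \right)} + \left(13 - -75\right)\right)^{2} = \left(\left(-3 - 3\right)^{2} + \left(13 - -75\right)\right)^{2} = \left(\left(-6\right)^{2} + \left(13 + 75\right)\right)^{2} = \left(36 + 88\right)^{2} = 124^{2} = 15376$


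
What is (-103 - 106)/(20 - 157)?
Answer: 209/137 ≈ 1.5255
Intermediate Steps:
(-103 - 106)/(20 - 157) = -209/(-137) = -1/137*(-209) = 209/137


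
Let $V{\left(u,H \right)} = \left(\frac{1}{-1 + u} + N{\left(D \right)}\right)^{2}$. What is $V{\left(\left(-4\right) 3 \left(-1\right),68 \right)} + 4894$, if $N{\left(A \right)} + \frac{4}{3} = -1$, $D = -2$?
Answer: $\frac{5335042}{1089} \approx 4899.0$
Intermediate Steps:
$N{\left(A \right)} = - \frac{7}{3}$ ($N{\left(A \right)} = - \frac{4}{3} - 1 = - \frac{7}{3}$)
$V{\left(u,H \right)} = \left(- \frac{7}{3} + \frac{1}{-1 + u}\right)^{2}$ ($V{\left(u,H \right)} = \left(\frac{1}{-1 + u} - \frac{7}{3}\right)^{2} = \left(- \frac{7}{3} + \frac{1}{-1 + u}\right)^{2}$)
$V{\left(\left(-4\right) 3 \left(-1\right),68 \right)} + 4894 = \frac{\left(10 - 7 \left(-4\right) 3 \left(-1\right)\right)^{2}}{9 \left(-1 + \left(-4\right) 3 \left(-1\right)\right)^{2}} + 4894 = \frac{\left(10 - 7 \left(\left(-12\right) \left(-1\right)\right)\right)^{2}}{9 \left(-1 - -12\right)^{2}} + 4894 = \frac{\left(10 - 84\right)^{2}}{9 \left(-1 + 12\right)^{2}} + 4894 = \frac{\left(10 - 84\right)^{2}}{9 \cdot 121} + 4894 = \frac{1}{9} \cdot \frac{1}{121} \left(-74\right)^{2} + 4894 = \frac{1}{9} \cdot \frac{1}{121} \cdot 5476 + 4894 = \frac{5476}{1089} + 4894 = \frac{5335042}{1089}$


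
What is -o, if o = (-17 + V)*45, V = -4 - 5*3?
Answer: 1620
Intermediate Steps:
V = -19 (V = -4 - 15 = -19)
o = -1620 (o = (-17 - 19)*45 = -36*45 = -1620)
-o = -1*(-1620) = 1620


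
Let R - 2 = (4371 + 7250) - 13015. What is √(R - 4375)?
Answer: I*√5767 ≈ 75.941*I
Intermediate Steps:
R = -1392 (R = 2 + ((4371 + 7250) - 13015) = 2 + (11621 - 13015) = 2 - 1394 = -1392)
√(R - 4375) = √(-1392 - 4375) = √(-5767) = I*√5767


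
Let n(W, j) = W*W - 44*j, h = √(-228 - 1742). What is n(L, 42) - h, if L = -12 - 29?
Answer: -167 - I*√1970 ≈ -167.0 - 44.385*I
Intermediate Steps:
L = -41
h = I*√1970 (h = √(-1970) = I*√1970 ≈ 44.385*I)
n(W, j) = W² - 44*j
n(L, 42) - h = ((-41)² - 44*42) - I*√1970 = (1681 - 1848) - I*√1970 = -167 - I*√1970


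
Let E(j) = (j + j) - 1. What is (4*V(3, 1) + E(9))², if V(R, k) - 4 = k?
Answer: 1369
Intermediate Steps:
V(R, k) = 4 + k
E(j) = -1 + 2*j (E(j) = 2*j - 1 = -1 + 2*j)
(4*V(3, 1) + E(9))² = (4*(4 + 1) + (-1 + 2*9))² = (4*5 + (-1 + 18))² = (20 + 17)² = 37² = 1369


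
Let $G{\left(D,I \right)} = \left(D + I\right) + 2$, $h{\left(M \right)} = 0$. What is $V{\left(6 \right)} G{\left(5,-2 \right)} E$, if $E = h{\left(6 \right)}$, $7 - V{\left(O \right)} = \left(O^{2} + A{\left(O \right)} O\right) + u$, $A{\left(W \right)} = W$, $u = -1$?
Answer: $0$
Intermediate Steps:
$V{\left(O \right)} = 8 - 2 O^{2}$ ($V{\left(O \right)} = 7 - \left(\left(O^{2} + O O\right) - 1\right) = 7 - \left(\left(O^{2} + O^{2}\right) - 1\right) = 7 - \left(2 O^{2} - 1\right) = 7 - \left(-1 + 2 O^{2}\right) = 8 - 2 O^{2}$)
$G{\left(D,I \right)} = 2 + D + I$
$E = 0$
$V{\left(6 \right)} G{\left(5,-2 \right)} E = \left(8 - 2 \cdot 6^{2}\right) \left(2 + 5 - 2\right) 0 = \left(8 - 72\right) 5 \cdot 0 = \left(-64\right) 5 \cdot 0 = \left(-320\right) 0 = 0$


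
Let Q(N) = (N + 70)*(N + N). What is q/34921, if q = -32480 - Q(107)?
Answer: -70358/34921 ≈ -2.0148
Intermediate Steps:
Q(N) = 2*N*(70 + N) (Q(N) = (70 + N)*(2*N) = 2*N*(70 + N))
q = -70358 (q = -32480 - 2*107*(70 + 107) = -32480 - 2*107*177 = -32480 - 1*37878 = -32480 - 37878 = -70358)
q/34921 = -70358/34921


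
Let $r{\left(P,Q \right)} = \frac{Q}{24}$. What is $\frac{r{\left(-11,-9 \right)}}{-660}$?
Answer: $\frac{1}{1760} \approx 0.00056818$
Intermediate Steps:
$r{\left(P,Q \right)} = \frac{Q}{24}$ ($r{\left(P,Q \right)} = Q \frac{1}{24} = \frac{Q}{24}$)
$\frac{r{\left(-11,-9 \right)}}{-660} = \frac{\frac{1}{24} \left(-9\right)}{-660} = \left(- \frac{3}{8}\right) \left(- \frac{1}{660}\right) = \frac{1}{1760}$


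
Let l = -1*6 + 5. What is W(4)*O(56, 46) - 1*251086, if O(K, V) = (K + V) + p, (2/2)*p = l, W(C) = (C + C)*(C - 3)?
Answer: -250278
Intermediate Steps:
W(C) = 2*C*(-3 + C) (W(C) = (2*C)*(-3 + C) = 2*C*(-3 + C))
l = -1 (l = -6 + 5 = -1)
p = -1
O(K, V) = -1 + K + V (O(K, V) = (K + V) - 1 = -1 + K + V)
W(4)*O(56, 46) - 1*251086 = (2*4*(-3 + 4))*(-1 + 56 + 46) - 1*251086 = (2*4*1)*101 - 251086 = 8*101 - 251086 = 808 - 251086 = -250278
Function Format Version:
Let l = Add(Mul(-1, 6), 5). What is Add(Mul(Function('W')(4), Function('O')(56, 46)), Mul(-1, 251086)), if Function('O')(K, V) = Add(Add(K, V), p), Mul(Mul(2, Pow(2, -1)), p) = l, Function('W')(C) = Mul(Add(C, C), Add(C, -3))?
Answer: -250278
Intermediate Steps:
Function('W')(C) = Mul(2, C, Add(-3, C)) (Function('W')(C) = Mul(Mul(2, C), Add(-3, C)) = Mul(2, C, Add(-3, C)))
l = -1 (l = Add(-6, 5) = -1)
p = -1
Function('O')(K, V) = Add(-1, K, V) (Function('O')(K, V) = Add(Add(K, V), -1) = Add(-1, K, V))
Add(Mul(Function('W')(4), Function('O')(56, 46)), Mul(-1, 251086)) = Add(Mul(Mul(2, 4, Add(-3, 4)), Add(-1, 56, 46)), Mul(-1, 251086)) = Add(Mul(Mul(2, 4, 1), 101), -251086) = Add(Mul(8, 101), -251086) = Add(808, -251086) = -250278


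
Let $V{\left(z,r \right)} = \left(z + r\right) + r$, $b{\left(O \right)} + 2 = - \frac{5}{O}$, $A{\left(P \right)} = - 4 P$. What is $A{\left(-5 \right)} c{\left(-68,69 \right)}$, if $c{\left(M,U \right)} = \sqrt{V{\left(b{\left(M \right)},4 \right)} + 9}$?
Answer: $\frac{50 \sqrt{697}}{17} \approx 77.649$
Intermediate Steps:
$b{\left(O \right)} = -2 - \frac{5}{O}$
$V{\left(z,r \right)} = z + 2 r$ ($V{\left(z,r \right)} = \left(r + z\right) + r = z + 2 r$)
$c{\left(M,U \right)} = \sqrt{15 - \frac{5}{M}}$ ($c{\left(M,U \right)} = \sqrt{\left(\left(-2 - \frac{5}{M}\right) + 2 \cdot 4\right) + 9} = \sqrt{\left(\left(-2 - \frac{5}{M}\right) + 8\right) + 9} = \sqrt{\left(6 - \frac{5}{M}\right) + 9} = \sqrt{15 - \frac{5}{M}}$)
$A{\left(-5 \right)} c{\left(-68,69 \right)} = \left(-4\right) \left(-5\right) \sqrt{15 - \frac{5}{-68}} = 20 \sqrt{15 - - \frac{5}{68}} = 20 \sqrt{15 + \frac{5}{68}} = 20 \sqrt{\frac{1025}{68}} = 20 \frac{5 \sqrt{697}}{34} = \frac{50 \sqrt{697}}{17}$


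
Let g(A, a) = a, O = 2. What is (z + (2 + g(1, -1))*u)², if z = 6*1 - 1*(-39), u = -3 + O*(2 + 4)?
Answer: 2916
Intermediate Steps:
u = 9 (u = -3 + 2*(2 + 4) = -3 + 2*6 = -3 + 12 = 9)
z = 45 (z = 6 + 39 = 45)
(z + (2 + g(1, -1))*u)² = (45 + (2 - 1)*9)² = (45 + 1*9)² = (45 + 9)² = 54² = 2916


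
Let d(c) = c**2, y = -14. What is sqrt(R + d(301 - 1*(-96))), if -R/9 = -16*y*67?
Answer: sqrt(22537) ≈ 150.12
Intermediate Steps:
R = -135072 (R = -9*(-16*(-14))*67 = -2016*67 = -9*15008 = -135072)
sqrt(R + d(301 - 1*(-96))) = sqrt(-135072 + (301 - 1*(-96))**2) = sqrt(-135072 + (301 + 96)**2) = sqrt(-135072 + 397**2) = sqrt(-135072 + 157609) = sqrt(22537)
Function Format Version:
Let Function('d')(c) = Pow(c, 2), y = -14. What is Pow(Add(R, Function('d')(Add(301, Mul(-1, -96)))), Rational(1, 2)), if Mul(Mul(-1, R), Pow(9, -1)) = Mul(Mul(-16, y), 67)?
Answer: Pow(22537, Rational(1, 2)) ≈ 150.12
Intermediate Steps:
R = -135072 (R = Mul(-9, Mul(Mul(-16, -14), 67)) = Mul(-9, Mul(224, 67)) = Mul(-9, 15008) = -135072)
Pow(Add(R, Function('d')(Add(301, Mul(-1, -96)))), Rational(1, 2)) = Pow(Add(-135072, Pow(Add(301, Mul(-1, -96)), 2)), Rational(1, 2)) = Pow(Add(-135072, Pow(Add(301, 96), 2)), Rational(1, 2)) = Pow(Add(-135072, Pow(397, 2)), Rational(1, 2)) = Pow(Add(-135072, 157609), Rational(1, 2)) = Pow(22537, Rational(1, 2))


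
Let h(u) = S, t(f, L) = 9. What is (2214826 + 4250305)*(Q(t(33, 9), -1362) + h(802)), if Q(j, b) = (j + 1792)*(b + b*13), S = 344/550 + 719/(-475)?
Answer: -1160065446870482271/5225 ≈ -2.2202e+14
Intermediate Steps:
S = -4641/5225 (S = 344*(1/550) + 719*(-1/475) = 172/275 - 719/475 = -4641/5225 ≈ -0.88823)
h(u) = -4641/5225
Q(j, b) = 14*b*(1792 + j) (Q(j, b) = (1792 + j)*(b + 13*b) = (1792 + j)*(14*b) = 14*b*(1792 + j))
(2214826 + 4250305)*(Q(t(33, 9), -1362) + h(802)) = (2214826 + 4250305)*(14*(-1362)*(1792 + 9) - 4641/5225) = 6465131*(14*(-1362)*1801 - 4641/5225) = 6465131*(-34341468 - 4641/5225) = 6465131*(-179434174941/5225) = -1160065446870482271/5225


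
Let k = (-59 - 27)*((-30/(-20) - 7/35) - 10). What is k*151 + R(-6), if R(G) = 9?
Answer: 564936/5 ≈ 1.1299e+5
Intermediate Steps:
k = 3741/5 (k = -86*((-30*(-1/20) - 7*1/35) - 10) = -86*((3/2 - ⅕) - 10) = -86*(13/10 - 10) = -86*(-87/10) = 3741/5 ≈ 748.20)
k*151 + R(-6) = (3741/5)*151 + 9 = 564891/5 + 9 = 564936/5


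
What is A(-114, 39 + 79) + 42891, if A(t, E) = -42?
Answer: 42849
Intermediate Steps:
A(-114, 39 + 79) + 42891 = -42 + 42891 = 42849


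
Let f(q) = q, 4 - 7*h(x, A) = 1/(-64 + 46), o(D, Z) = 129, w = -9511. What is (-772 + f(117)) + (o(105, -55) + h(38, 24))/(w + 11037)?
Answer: -125924453/192276 ≈ -654.92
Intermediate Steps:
h(x, A) = 73/126 (h(x, A) = 4/7 - 1/(7*(-64 + 46)) = 4/7 - 1/7/(-18) = 4/7 - 1/7*(-1/18) = 4/7 + 1/126 = 73/126)
(-772 + f(117)) + (o(105, -55) + h(38, 24))/(w + 11037) = (-772 + 117) + (129 + 73/126)/(-9511 + 11037) = -655 + (16327/126)/1526 = -655 + (16327/126)*(1/1526) = -655 + 16327/192276 = -125924453/192276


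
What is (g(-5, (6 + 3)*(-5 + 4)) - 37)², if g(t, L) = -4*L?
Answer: 1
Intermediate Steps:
(g(-5, (6 + 3)*(-5 + 4)) - 37)² = (-4*(6 + 3)*(-5 + 4) - 37)² = (-36*(-1) - 37)² = (-4*(-9) - 37)² = (36 - 37)² = (-1)² = 1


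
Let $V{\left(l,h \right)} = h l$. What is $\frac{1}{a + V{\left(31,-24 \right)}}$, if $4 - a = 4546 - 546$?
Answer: $- \frac{1}{4740} \approx -0.00021097$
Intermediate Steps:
$a = -3996$ ($a = 4 - \left(4546 - 546\right) = 4 - 4000 = -3996$)
$\frac{1}{a + V{\left(31,-24 \right)}} = \frac{1}{-3996 - 744} = \frac{1}{-4740} = - \frac{1}{4740}$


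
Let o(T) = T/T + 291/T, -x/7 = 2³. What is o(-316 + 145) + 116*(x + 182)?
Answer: 833072/57 ≈ 14615.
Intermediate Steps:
x = -56 (x = -7*2³ = -7*8 = -56)
o(T) = 1 + 291/T
o(-316 + 145) + 116*(x + 182) = (291 + (-316 + 145))/(-316 + 145) + 116*(-56 + 182) = (291 - 171)/(-171) + 116*126 = -1/171*120 + 14616 = -40/57 + 14616 = 833072/57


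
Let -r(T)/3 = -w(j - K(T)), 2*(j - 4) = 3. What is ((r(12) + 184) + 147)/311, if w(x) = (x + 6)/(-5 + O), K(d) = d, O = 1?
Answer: 2651/2488 ≈ 1.0655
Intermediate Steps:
j = 11/2 (j = 4 + (1/2)*3 = 4 + 3/2 = 11/2 ≈ 5.5000)
w(x) = -3/2 - x/4 (w(x) = (x + 6)/(-5 + 1) = (6 + x)/(-4) = (6 + x)*(-1/4) = -3/2 - x/4)
r(T) = -69/8 + 3*T/4 (r(T) = -(-3)*(-3/2 - (11/2 - T)/4) = -(-3)*(-3/2 + (-11/8 + T/4)) = -(-3)*(-23/8 + T/4) = -3*(23/8 - T/4) = -69/8 + 3*T/4)
((r(12) + 184) + 147)/311 = (((-69/8 + (3/4)*12) + 184) + 147)/311 = (((-69/8 + 9) + 184) + 147)*(1/311) = ((3/8 + 184) + 147)*(1/311) = (1475/8 + 147)*(1/311) = (2651/8)*(1/311) = 2651/2488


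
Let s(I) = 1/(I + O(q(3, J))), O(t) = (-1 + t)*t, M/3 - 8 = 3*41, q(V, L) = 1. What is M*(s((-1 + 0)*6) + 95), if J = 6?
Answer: 74539/2 ≈ 37270.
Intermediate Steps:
M = 393 (M = 24 + 3*(3*41) = 24 + 3*123 = 24 + 369 = 393)
O(t) = t*(-1 + t)
s(I) = 1/I (s(I) = 1/(I + 1*(-1 + 1)) = 1/(I + 1*0) = 1/(I + 0) = 1/I)
M*(s((-1 + 0)*6) + 95) = 393*(1/((-1 + 0)*6) + 95) = 393*(1/(-1*6) + 95) = 393*(1/(-6) + 95) = 393*(-1/6 + 95) = 393*(569/6) = 74539/2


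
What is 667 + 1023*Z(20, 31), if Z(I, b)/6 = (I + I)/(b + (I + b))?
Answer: 150107/41 ≈ 3661.1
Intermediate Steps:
Z(I, b) = 12*I/(I + 2*b) (Z(I, b) = 6*((I + I)/(b + (I + b))) = 6*((2*I)/(I + 2*b)) = 6*(2*I/(I + 2*b)) = 12*I/(I + 2*b))
667 + 1023*Z(20, 31) = 667 + 1023*(12*20/(20 + 2*31)) = 667 + 1023*(12*20/(20 + 62)) = 667 + 1023*(12*20/82) = 667 + 1023*(12*20*(1/82)) = 667 + 1023*(120/41) = 667 + 122760/41 = 150107/41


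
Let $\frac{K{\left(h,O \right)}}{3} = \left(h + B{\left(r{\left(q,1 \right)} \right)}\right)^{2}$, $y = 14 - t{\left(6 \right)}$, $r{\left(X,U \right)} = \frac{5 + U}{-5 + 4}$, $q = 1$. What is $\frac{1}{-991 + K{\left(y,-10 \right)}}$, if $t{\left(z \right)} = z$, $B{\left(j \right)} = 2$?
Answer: $- \frac{1}{691} \approx -0.0014472$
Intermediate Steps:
$r{\left(X,U \right)} = -5 - U$ ($r{\left(X,U \right)} = \frac{5 + U}{-1} = \left(5 + U\right) \left(-1\right) = -5 - U$)
$y = 8$ ($y = 14 - 6 = 8$)
$K{\left(h,O \right)} = 3 \left(2 + h\right)^{2}$ ($K{\left(h,O \right)} = 3 \left(h + 2\right)^{2} = 3 \left(2 + h\right)^{2}$)
$\frac{1}{-991 + K{\left(y,-10 \right)}} = \frac{1}{-991 + 3 \left(2 + 8\right)^{2}} = \frac{1}{-991 + 3 \cdot 10^{2}} = \frac{1}{-991 + 3 \cdot 100} = \frac{1}{-991 + 300} = \frac{1}{-691} = - \frac{1}{691}$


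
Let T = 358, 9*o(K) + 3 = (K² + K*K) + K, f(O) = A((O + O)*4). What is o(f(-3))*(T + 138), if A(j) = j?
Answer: 62000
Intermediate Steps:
f(O) = 8*O (f(O) = (O + O)*4 = (2*O)*4 = 8*O)
o(K) = -⅓ + K/9 + 2*K²/9 (o(K) = -⅓ + ((K² + K*K) + K)/9 = -⅓ + ((K² + K²) + K)/9 = -⅓ + (2*K² + K)/9 = -⅓ + (K + 2*K²)/9 = -⅓ + (K/9 + 2*K²/9) = -⅓ + K/9 + 2*K²/9)
o(f(-3))*(T + 138) = (-⅓ + (8*(-3))/9 + 2*(8*(-3))²/9)*(358 + 138) = (-⅓ + (⅑)*(-24) + (2/9)*(-24)²)*496 = (-⅓ - 8/3 + (2/9)*576)*496 = (-⅓ - 8/3 + 128)*496 = 125*496 = 62000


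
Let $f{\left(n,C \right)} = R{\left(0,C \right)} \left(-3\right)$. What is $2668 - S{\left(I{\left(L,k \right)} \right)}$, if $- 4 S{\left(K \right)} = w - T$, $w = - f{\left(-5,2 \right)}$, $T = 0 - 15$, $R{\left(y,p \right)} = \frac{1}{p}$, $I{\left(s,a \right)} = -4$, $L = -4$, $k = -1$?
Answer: $\frac{21377}{8} \approx 2672.1$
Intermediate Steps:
$f{\left(n,C \right)} = - \frac{3}{C}$ ($f{\left(n,C \right)} = \frac{1}{C} \left(-3\right) = - \frac{3}{C}$)
$T = -15$
$w = \frac{3}{2}$ ($w = - \frac{-3}{2} = \left(-1\right) \left(- \frac{3}{2}\right) = \frac{3}{2} \approx 1.5$)
$S{\left(K \right)} = - \frac{33}{8}$ ($S{\left(K \right)} = - \frac{\frac{3}{2} - -15}{4} = - \frac{\frac{3}{2} + 15}{4} = \left(- \frac{1}{4}\right) \frac{33}{2} = - \frac{33}{8}$)
$2668 - S{\left(I{\left(L,k \right)} \right)} = 2668 - - \frac{33}{8} = 2668 + \frac{33}{8} = \frac{21377}{8}$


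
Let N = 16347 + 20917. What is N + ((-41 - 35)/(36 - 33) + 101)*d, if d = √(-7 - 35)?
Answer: 37264 + 227*I*√42/3 ≈ 37264.0 + 490.38*I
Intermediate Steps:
d = I*√42 (d = √(-42) = I*√42 ≈ 6.4807*I)
N = 37264
N + ((-41 - 35)/(36 - 33) + 101)*d = 37264 + ((-41 - 35)/(36 - 33) + 101)*(I*√42) = 37264 + (-76/3 + 101)*(I*√42) = 37264 + 227*(I*√42)/3 = 37264 + 227*I*√42/3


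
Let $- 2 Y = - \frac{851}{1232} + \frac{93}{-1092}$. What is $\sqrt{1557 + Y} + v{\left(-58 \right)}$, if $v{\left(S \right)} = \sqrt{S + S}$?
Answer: $\frac{\sqrt{99872274502}}{8008} + 2 i \sqrt{29} \approx 39.464 + 10.77 i$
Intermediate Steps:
$v{\left(S \right)} = \sqrt{2} \sqrt{S}$ ($v{\left(S \right)} = \sqrt{2 S} = \sqrt{2} \sqrt{S}$)
$Y = \frac{12427}{32032}$ ($Y = - \frac{- \frac{851}{1232} + \frac{93}{-1092}}{2} = - \frac{\left(-851\right) \frac{1}{1232} + 93 \left(- \frac{1}{1092}\right)}{2} = - \frac{- \frac{851}{1232} - \frac{31}{364}}{2} = \left(- \frac{1}{2}\right) \left(- \frac{12427}{16016}\right) = \frac{12427}{32032} \approx 0.38796$)
$\sqrt{1557 + Y} + v{\left(-58 \right)} = \sqrt{1557 + \frac{12427}{32032}} + \sqrt{2} \sqrt{-58} = \sqrt{\frac{49886251}{32032}} + \sqrt{2} i \sqrt{58} = \frac{\sqrt{99872274502}}{8008} + 2 i \sqrt{29}$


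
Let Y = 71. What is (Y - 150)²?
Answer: 6241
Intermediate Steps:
(Y - 150)² = (71 - 150)² = (-79)² = 6241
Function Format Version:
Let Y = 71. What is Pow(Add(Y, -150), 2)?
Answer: 6241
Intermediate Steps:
Pow(Add(Y, -150), 2) = Pow(Add(71, -150), 2) = Pow(-79, 2) = 6241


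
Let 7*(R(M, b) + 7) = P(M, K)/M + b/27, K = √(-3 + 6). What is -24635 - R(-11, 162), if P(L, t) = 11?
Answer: -172401/7 ≈ -24629.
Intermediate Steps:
K = √3 ≈ 1.7320
R(M, b) = -7 + b/189 + 11/(7*M) (R(M, b) = -7 + (11/M + b/27)/7 = -7 + (b/189 + 11/(7*M)) = -7 + b/189 + 11/(7*M))
-24635 - R(-11, 162) = -24635 - (297 - 11*(-1323 + 162))/(189*(-11)) = -24635 - (-1)*(297 - 11*(-1161))/(189*11) = -24635 - (-1)*(297 + 12771)/(189*11) = -24635 - (-1)*13068/(189*11) = -24635 - 1*(-44/7) = -24635 + 44/7 = -172401/7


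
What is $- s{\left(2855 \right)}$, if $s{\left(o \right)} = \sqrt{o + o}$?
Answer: $- \sqrt{5710} \approx -75.565$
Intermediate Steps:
$s{\left(o \right)} = \sqrt{2} \sqrt{o}$ ($s{\left(o \right)} = \sqrt{2 o} = \sqrt{2} \sqrt{o}$)
$- s{\left(2855 \right)} = - \sqrt{2} \sqrt{2855} = - \sqrt{5710}$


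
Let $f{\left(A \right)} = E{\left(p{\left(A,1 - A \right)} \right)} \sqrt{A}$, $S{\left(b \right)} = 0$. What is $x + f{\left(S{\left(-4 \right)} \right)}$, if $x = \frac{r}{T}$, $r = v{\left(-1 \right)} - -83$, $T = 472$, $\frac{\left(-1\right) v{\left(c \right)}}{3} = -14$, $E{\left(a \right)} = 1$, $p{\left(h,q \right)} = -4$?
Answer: $\frac{125}{472} \approx 0.26483$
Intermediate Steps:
$v{\left(c \right)} = 42$ ($v{\left(c \right)} = \left(-3\right) \left(-14\right) = 42$)
$f{\left(A \right)} = \sqrt{A}$ ($f{\left(A \right)} = 1 \sqrt{A} = \sqrt{A}$)
$r = 125$ ($r = 42 - -83 = 42 + 83 = 125$)
$x = \frac{125}{472} \approx 0.26483$
$x + f{\left(S{\left(-4 \right)} \right)} = \frac{125}{472} + \sqrt{0} = \frac{125}{472} + 0 = \frac{125}{472}$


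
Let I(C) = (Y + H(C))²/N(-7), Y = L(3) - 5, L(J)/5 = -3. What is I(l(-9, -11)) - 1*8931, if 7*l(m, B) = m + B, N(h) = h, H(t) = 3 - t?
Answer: -3073134/343 ≈ -8959.6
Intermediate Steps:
L(J) = -15 (L(J) = 5*(-3) = -15)
Y = -20 (Y = -15 - 5 = -20)
l(m, B) = B/7 + m/7 (l(m, B) = (m + B)/7 = (B + m)/7 = B/7 + m/7)
I(C) = -(-17 - C)²/7 (I(C) = (-20 + (3 - C))²/(-7) = (-17 - C)²*(-⅐) = -(-17 - C)²/7)
I(l(-9, -11)) - 1*8931 = -(17 + ((⅐)*(-11) + (⅐)*(-9)))²/7 - 1*8931 = -(17 + (-11/7 - 9/7))²/7 - 8931 = -(17 - 20/7)²/7 - 8931 = -(99/7)²/7 - 8931 = -⅐*9801/49 - 8931 = -9801/343 - 8931 = -3073134/343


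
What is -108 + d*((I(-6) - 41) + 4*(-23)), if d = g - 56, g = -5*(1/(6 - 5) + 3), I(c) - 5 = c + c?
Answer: 10532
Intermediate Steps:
I(c) = 5 + 2*c (I(c) = 5 + (c + c) = 5 + 2*c)
g = -20 (g = -5*(1/1 + 3) = -5*(1 + 3) = -5*4 = -20)
d = -76 (d = -20 - 56 = -76)
-108 + d*((I(-6) - 41) + 4*(-23)) = -108 - 76*(((5 + 2*(-6)) - 41) + 4*(-23)) = -108 - 76*(((5 - 12) - 41) - 92) = -108 - 76*((-7 - 41) - 92) = -108 - 76*(-48 - 92) = -108 - 76*(-140) = -108 + 10640 = 10532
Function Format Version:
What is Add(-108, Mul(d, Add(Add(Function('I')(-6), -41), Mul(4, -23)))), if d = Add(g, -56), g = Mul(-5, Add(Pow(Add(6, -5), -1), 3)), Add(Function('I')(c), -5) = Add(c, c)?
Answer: 10532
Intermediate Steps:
Function('I')(c) = Add(5, Mul(2, c)) (Function('I')(c) = Add(5, Add(c, c)) = Add(5, Mul(2, c)))
g = -20 (g = Mul(-5, Add(Pow(1, -1), 3)) = Mul(-5, Add(1, 3)) = Mul(-5, 4) = -20)
d = -76 (d = Add(-20, -56) = -76)
Add(-108, Mul(d, Add(Add(Function('I')(-6), -41), Mul(4, -23)))) = Add(-108, Mul(-76, Add(Add(Add(5, Mul(2, -6)), -41), Mul(4, -23)))) = Add(-108, Mul(-76, Add(Add(Add(5, -12), -41), -92))) = Add(-108, Mul(-76, Add(Add(-7, -41), -92))) = Add(-108, Mul(-76, Add(-48, -92))) = Add(-108, Mul(-76, -140)) = Add(-108, 10640) = 10532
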